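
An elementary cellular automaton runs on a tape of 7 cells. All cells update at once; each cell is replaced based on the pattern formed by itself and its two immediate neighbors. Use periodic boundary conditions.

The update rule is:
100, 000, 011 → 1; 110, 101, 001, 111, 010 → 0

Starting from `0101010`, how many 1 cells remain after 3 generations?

0000001
1111100
1000010
count of 1: 2

2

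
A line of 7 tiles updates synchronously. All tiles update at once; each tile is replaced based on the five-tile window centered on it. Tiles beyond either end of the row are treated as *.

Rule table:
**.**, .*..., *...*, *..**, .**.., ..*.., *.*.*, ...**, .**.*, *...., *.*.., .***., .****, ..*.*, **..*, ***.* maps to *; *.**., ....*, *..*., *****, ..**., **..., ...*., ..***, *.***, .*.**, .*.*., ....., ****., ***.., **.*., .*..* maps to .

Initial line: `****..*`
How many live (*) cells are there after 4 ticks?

3

tick 1: ....**.
tick 2: .*.*.**
tick 3: .*.*..*
tick 4: .*.*.*.
count of *: 3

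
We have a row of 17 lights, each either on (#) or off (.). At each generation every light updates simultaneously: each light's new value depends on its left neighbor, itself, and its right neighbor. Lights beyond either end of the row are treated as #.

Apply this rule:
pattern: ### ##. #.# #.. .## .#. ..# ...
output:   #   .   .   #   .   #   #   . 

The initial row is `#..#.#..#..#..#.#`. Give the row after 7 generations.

.###.##########..
..#...########.##
####.#.######...#
###..#..####.#.#.
##.#####.##..#.#.
#...###....###.#.
.#.#.#.#..#.#..#.

.#.#.#.#..#.#..#.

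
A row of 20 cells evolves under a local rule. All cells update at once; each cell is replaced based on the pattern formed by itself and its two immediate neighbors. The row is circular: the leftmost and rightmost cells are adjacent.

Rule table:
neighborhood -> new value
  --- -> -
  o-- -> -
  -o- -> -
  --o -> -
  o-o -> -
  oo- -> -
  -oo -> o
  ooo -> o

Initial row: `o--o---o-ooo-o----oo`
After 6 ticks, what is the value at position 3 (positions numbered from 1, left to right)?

-

tick 1: ---------oo-------oo
tick 2: ---------o--------o-
tick 3: --------------------
tick 4: --------------------  (fixed point — unchanged through tick 6)
position 3 holds -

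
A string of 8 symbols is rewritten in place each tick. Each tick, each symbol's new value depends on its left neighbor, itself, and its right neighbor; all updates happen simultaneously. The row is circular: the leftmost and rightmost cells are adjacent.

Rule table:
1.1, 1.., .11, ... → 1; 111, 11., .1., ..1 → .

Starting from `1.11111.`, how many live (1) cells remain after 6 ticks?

.11....1
11.111..
1.11..1.
.11.1..1
11.1.1..
1.1.1.1.
count of 1: 4

4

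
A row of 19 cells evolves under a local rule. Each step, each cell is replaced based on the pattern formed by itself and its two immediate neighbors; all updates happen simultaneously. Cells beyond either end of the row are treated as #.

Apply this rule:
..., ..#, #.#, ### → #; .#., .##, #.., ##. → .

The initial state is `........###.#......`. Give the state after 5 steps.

.#######.#.#..#####
#.#####.#.#..#.####
.#.###.#.#..#.#.###
#.#.#.#.#..#.#.#.##
.#.#.#.#..#.#.#.#.#

.#.#.#.#..#.#.#.#.#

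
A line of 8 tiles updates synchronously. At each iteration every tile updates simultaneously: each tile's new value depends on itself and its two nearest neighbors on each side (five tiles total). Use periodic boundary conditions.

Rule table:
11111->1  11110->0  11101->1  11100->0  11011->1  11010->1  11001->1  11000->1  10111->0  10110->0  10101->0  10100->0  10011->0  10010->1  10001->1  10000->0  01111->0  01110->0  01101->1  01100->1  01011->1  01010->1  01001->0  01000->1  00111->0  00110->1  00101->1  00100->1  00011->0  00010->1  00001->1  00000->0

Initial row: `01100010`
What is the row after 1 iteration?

01111110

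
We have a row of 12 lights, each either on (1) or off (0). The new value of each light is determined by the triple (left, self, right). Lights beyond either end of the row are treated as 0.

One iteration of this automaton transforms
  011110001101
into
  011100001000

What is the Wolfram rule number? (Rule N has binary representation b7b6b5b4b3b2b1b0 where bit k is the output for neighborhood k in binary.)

136

position 2: 111 → 1  (bit 7 = 1)
position 4: 110 → 0  (bit 6 = 0)
position 10: 101 → 0  (bit 5 = 0)
position 5: 100 → 0  (bit 4 = 0)
position 1: 011 → 1  (bit 3 = 1)
position 11: 010 → 0  (bit 2 = 0)
position 0: 001 → 0  (bit 1 = 0)
position 6: 000 → 0  (bit 0 = 0)
bits b7..b0 = 10001000 = 136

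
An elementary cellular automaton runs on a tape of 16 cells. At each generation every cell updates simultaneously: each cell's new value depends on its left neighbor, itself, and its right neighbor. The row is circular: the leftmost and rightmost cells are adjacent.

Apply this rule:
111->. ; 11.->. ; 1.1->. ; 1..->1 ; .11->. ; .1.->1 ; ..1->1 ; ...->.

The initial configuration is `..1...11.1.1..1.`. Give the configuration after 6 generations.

generation 1: .111.1...1.11111
generation 2: .....11.11......
generation 3: ....1.....1.....
generation 4: ...111...111....
generation 5: ..1...1.1...1...
generation 6: .111.11.11.111..

.111.11.11.111..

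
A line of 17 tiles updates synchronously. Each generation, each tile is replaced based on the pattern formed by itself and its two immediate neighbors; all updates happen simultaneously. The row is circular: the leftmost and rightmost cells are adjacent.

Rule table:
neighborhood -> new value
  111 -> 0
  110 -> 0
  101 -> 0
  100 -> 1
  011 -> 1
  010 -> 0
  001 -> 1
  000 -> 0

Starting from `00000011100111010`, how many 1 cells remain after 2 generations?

8

00000110011100001
10001101110010010
count of 1: 8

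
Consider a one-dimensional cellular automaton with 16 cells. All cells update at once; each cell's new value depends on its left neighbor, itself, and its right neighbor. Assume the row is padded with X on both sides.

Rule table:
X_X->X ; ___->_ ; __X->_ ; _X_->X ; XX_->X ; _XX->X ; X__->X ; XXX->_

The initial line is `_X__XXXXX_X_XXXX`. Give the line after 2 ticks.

XXX_X___XXXXX___
__XXXX__X___XX__

__XXXX__X___XX__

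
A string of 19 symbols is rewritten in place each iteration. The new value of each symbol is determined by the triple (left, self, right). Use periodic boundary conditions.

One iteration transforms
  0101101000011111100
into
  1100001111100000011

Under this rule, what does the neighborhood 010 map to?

At position 1 the neighborhood is 010; the next row has 1 there.

1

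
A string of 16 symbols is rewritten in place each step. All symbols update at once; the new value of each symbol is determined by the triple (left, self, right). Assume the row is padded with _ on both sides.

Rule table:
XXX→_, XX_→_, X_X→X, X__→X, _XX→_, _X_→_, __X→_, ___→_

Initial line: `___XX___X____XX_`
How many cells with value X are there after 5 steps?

_____X___X_____X
______X___X_____
_______X___X____
________X___X___
_________X___X__
count of X: 2

2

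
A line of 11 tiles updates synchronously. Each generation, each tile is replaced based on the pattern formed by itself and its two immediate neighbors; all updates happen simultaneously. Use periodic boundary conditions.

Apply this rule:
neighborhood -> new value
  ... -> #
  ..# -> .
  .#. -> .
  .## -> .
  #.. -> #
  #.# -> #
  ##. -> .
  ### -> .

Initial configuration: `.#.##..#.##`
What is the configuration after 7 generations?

#..#..#.#..

#.#..#..#..
.#.#..#..#.
..#.#..#..#
#..#.#..#..
.#..#.#..#.
..#..#.#..#
#..#..#.#..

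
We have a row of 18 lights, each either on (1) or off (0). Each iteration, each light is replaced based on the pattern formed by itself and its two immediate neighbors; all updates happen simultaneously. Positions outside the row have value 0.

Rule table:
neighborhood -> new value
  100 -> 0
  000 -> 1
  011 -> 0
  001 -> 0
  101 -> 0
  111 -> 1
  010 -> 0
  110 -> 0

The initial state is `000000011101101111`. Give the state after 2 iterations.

011110000011110000

111111001000000110
011110000011110000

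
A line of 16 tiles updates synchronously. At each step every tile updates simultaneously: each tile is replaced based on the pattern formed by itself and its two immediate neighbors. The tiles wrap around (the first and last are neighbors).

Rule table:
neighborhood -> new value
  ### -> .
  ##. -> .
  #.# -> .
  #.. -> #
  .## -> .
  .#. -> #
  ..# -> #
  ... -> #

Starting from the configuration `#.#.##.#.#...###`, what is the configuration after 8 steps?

..#....#.####...
########.....###
........#####...
########.....###  (repeats step 2; period 2)
step 8: ########.....###

########.....###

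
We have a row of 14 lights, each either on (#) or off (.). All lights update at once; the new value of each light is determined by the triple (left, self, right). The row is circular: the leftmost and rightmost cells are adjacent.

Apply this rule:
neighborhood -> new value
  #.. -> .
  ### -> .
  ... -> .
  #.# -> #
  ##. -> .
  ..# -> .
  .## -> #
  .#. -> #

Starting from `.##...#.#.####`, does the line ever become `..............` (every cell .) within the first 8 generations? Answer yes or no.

generation 1: ##....#####...
generation 2: #.....#.......
generation 3: #.....#.......  (fixed point — unchanged through generation 8)
generation 8 is #.....#......., still not uniform .

no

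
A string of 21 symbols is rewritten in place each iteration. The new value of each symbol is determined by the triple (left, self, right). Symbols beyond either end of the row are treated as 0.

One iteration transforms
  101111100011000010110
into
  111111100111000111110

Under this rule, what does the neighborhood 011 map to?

At position 2 the neighborhood is 011; the next row has 1 there.

1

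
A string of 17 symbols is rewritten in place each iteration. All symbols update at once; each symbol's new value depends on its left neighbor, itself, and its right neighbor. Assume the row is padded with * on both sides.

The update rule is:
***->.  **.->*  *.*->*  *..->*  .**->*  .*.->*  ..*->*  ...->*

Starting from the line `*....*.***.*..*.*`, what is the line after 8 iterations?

.......***.......

********.********
.......***.......
********.********  (repeats iteration 1; period 2)
iteration 8: .......***.......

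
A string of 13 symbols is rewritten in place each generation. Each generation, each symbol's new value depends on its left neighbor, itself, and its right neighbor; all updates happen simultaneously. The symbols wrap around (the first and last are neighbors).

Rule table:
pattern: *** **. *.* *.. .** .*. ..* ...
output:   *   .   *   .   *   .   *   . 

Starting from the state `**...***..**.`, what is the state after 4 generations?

*...***..**.*
...***..**.**
..***..**.**.
.***..**.**..

.***..**.**..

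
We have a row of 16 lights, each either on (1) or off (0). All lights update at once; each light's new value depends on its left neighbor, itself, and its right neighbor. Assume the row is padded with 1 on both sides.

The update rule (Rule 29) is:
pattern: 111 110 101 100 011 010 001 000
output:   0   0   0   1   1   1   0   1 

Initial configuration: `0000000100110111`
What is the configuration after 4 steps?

1111110110100100
0000000100110110
1111110110100100  (repeats step 1; period 2)
step 4: 0000000100110110

0000000100110110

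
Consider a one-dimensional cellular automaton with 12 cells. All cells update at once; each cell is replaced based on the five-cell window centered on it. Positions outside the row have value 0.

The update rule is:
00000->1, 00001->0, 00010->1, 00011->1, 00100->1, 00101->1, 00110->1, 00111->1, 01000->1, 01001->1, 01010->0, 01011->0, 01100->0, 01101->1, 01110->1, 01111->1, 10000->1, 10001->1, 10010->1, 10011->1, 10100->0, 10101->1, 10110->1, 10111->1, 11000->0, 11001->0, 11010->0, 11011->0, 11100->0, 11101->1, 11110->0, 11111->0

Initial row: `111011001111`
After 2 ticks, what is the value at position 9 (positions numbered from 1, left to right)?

tick 1: 111010011100
tick 2: 111001111001
position 9 holds 1

1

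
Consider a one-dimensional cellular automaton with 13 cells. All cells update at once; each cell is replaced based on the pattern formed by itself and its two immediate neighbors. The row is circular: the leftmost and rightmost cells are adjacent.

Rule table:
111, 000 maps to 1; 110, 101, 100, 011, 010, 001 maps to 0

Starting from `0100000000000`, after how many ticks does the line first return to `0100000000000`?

0001111111111
0100111111110
0000011111100
1111001111001
1110000110000
0100110000110
0000000110000
1111110000111
1111100110011
1111000000001
1110011111100
0100001111000
0001100110011
0100000000000

14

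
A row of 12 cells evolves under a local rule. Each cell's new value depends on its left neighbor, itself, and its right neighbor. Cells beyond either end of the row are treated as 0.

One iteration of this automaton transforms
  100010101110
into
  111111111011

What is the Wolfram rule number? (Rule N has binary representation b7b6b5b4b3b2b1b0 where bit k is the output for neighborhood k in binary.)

127

position 9: 111 → 0  (bit 7 = 0)
position 10: 110 → 1  (bit 6 = 1)
position 5: 101 → 1  (bit 5 = 1)
position 1: 100 → 1  (bit 4 = 1)
position 8: 011 → 1  (bit 3 = 1)
position 0: 010 → 1  (bit 2 = 1)
position 3: 001 → 1  (bit 1 = 1)
position 2: 000 → 1  (bit 0 = 1)
bits b7..b0 = 01111111 = 127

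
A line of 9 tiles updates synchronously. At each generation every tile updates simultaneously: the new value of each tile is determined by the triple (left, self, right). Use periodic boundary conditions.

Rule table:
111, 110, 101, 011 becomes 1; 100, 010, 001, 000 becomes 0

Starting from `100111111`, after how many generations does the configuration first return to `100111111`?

1

100111111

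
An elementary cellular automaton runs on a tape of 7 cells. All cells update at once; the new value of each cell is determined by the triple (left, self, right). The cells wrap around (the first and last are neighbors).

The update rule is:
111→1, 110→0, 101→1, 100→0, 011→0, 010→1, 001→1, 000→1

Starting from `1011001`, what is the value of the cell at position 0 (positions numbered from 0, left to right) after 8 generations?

1

generation 1: 0100010
generation 2: 1101110
generation 3: 0010101
generation 4: 0111111
generation 5: 1011110
generation 6: 1101101
generation 7: 1010010
generation 8: 1110111
position 0 holds 1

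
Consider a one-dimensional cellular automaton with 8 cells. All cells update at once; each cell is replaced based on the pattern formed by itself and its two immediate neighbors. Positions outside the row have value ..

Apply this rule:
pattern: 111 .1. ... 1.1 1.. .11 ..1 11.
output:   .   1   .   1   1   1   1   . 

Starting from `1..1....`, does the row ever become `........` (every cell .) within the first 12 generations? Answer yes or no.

no

generation 1: 11111...
generation 2: 1....1..
generation 3: 11..111.
generation 4: 1.111..1
generation 5: 111..111
generation 6: 1..111..
generation 7: 1111..1.
generation 8: 1...1111
generation 9: 11.11...
generation 10: 1.11.1..
generation 11: 111.111.
generation 12: 1..11..1
generation 12 is 1..11..1, still not uniform .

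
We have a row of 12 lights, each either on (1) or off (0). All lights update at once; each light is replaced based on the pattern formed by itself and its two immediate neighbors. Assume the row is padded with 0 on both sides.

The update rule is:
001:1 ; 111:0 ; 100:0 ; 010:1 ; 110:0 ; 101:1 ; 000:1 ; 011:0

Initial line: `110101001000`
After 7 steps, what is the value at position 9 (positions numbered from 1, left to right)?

0

001111011011
110000100100
000111101101
111000010011
000011110100
111100001101
000001110011
position 9 holds 0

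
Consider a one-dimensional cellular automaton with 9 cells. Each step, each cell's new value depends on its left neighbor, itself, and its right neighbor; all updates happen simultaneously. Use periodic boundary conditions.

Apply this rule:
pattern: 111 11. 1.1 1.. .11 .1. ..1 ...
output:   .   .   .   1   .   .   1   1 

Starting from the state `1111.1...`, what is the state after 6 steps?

......111
111111...
......111  (repeats step 1; period 2)
step 6: 111111...

111111...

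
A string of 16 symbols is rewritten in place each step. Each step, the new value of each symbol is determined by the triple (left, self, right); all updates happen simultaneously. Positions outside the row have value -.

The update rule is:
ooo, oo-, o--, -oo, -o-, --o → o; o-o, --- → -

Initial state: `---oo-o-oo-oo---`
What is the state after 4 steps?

--ooo-o-oo-ooo--
-oooo-o-oo-oooo-
ooooo-o-oo-ooooo
ooooo-o-oo-ooooo

ooooo-o-oo-ooooo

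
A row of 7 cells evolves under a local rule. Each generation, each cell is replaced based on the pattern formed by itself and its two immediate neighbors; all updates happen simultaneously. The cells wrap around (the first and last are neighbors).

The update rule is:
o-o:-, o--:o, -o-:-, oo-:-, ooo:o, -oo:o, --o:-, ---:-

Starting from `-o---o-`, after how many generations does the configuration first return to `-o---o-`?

7

--o---o
o--o---
-o--o--
--o--o-
---o--o
o---o--
-o---o-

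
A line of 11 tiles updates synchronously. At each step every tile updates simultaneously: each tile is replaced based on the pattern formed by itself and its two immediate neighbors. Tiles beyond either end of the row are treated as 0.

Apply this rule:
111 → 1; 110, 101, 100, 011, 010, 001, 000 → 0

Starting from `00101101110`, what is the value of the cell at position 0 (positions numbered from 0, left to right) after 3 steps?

0

step 1: 00000000100
step 2: 00000000000
step 3: 00000000000
position 0 holds 0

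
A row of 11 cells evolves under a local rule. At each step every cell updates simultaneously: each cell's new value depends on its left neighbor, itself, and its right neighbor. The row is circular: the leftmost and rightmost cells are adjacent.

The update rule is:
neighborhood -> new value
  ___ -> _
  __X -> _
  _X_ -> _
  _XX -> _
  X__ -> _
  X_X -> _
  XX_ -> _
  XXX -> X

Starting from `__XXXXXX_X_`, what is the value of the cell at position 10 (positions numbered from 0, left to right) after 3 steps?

_

___XXXX____
____XX_____
___________
position 10 holds _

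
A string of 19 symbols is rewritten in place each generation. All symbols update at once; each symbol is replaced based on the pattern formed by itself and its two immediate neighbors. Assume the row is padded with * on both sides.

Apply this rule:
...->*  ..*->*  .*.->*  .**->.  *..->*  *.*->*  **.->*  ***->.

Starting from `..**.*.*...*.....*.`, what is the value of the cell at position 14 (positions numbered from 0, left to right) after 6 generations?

**.****************
.**................
*.*****************
**.................
.******************
*..................
position 14 holds .

.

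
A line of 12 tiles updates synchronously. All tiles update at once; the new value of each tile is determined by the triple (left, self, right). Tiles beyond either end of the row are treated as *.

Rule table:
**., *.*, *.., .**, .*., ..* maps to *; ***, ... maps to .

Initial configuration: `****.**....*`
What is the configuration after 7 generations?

.....**.****

generation 1: ...*****..**
generation 2: *.**...****.
generation 3: *****.**..**
generation 4: ....*******.
generation 5: *..**.....**
generation 6: ******...**.
generation 7: .....**.****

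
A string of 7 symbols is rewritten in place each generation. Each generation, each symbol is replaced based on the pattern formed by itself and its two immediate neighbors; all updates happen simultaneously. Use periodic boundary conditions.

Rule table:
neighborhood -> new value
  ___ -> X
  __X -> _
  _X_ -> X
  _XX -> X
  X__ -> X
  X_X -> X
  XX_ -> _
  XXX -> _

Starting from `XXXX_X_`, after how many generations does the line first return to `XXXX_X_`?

X___XXX
_XX_X__
_X_XXXX
XXXX___
X___XX_
XXX_X_X
___XXXX
XX_X___
X_XXXX_
XXX___X
___XX_X
XX_X_XX
__XXXX_
X_X___X
_XXXX_X
XX___XX
__XX_X_
X_X_XXX
_XXXX__
_X___XX
XXXX_X_

21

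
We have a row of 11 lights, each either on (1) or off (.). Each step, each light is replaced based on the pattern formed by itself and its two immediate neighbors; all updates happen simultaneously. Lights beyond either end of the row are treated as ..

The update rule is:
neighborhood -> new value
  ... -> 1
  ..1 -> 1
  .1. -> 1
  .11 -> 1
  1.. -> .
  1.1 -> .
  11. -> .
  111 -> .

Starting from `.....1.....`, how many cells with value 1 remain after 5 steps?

8

step 1: 111111.1111
step 2: 1......1...
step 3: 1.111111.11
step 4: 1.1......1.
step 5: 1.1.111111.
count of 1: 8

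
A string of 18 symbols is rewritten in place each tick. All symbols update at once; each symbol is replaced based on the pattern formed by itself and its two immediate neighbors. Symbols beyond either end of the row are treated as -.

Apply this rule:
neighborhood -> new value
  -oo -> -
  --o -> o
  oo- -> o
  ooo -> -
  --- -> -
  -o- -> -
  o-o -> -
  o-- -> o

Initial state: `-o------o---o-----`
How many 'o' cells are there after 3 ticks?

o-o----o-o-o-o----
---o--o-------o---
--o-oo-o-----o-o--
count of o: 6

6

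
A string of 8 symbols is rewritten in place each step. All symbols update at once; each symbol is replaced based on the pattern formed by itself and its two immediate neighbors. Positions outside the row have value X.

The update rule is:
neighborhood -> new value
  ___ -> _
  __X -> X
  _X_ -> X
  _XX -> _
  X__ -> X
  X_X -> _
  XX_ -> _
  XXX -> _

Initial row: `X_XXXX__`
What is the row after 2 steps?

X____X__

step 1: ______XX
step 2: X____X__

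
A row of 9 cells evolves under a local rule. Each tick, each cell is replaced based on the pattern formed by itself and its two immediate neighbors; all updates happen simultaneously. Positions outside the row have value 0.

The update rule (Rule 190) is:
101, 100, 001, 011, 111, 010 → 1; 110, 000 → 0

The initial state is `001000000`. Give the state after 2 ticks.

tick 1: 011100000
tick 2: 111010000

111010000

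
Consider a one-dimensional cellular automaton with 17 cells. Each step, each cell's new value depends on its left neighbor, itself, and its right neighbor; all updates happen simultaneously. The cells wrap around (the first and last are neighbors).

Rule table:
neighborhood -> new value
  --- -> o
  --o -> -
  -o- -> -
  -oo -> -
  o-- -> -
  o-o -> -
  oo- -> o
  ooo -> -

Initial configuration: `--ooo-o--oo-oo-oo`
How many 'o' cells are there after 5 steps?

11

----o-----o--o--o
-oo---ooo--------
--o-o---o-ooooooo
------o---------o
-oooo---ooooooo--
count of o: 11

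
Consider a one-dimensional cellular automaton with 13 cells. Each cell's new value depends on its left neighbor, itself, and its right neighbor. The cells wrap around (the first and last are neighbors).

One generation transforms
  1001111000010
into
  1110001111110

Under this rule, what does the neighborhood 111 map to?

At position 4 the neighborhood is 111; the next row has 0 there.

0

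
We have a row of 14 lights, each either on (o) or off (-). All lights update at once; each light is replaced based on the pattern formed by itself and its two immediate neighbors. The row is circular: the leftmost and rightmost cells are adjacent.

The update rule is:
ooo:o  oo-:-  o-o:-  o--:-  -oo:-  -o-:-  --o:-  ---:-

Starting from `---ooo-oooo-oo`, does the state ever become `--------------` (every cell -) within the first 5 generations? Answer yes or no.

generation 1: ----o---oo----
generation 2: --------------
all cells are - at generation 2

yes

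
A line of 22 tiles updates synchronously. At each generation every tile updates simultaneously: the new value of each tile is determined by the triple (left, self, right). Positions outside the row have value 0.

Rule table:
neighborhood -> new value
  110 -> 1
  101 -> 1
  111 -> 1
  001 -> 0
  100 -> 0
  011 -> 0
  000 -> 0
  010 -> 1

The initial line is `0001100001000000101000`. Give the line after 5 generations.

0000100001000000001000

0000100001000000111000
0000100001000000011000
0000100001000000001000
0000100001000000001000  (fixed point — unchanged through generation 5)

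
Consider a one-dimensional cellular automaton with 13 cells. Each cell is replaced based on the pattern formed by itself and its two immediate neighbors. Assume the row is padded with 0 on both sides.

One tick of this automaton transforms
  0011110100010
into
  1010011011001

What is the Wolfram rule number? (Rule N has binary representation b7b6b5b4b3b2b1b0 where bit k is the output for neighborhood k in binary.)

position 3: 111 → 0  (bit 7 = 0)
position 5: 110 → 1  (bit 6 = 1)
position 6: 101 → 1  (bit 5 = 1)
position 8: 100 → 1  (bit 4 = 1)
position 2: 011 → 1  (bit 3 = 1)
position 7: 010 → 0  (bit 2 = 0)
position 1: 001 → 0  (bit 1 = 0)
position 0: 000 → 1  (bit 0 = 1)
bits b7..b0 = 01111001 = 121

121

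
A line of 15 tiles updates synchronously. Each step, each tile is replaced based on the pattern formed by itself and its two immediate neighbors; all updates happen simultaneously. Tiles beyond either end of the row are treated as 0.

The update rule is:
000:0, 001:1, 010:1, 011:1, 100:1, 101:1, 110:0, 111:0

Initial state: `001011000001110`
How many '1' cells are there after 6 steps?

9

011110100011001
110001110110111
101011001101100
111110111011010
100001100110111
110011011101100
count of 1: 9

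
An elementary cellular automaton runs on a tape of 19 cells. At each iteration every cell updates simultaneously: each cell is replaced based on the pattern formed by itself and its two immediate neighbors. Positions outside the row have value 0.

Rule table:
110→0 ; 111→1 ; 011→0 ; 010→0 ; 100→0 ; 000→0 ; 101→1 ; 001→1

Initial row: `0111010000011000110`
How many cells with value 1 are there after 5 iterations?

1010100000100001000
0101000001000010000
1010000010000100000
0100000100001000000
1000001000010000000
count of 1: 3

3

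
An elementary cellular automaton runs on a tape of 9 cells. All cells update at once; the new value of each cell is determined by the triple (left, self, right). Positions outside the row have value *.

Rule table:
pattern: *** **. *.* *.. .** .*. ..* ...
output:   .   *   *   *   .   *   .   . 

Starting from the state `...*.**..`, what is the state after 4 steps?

*..**.**.
**..**.**
.**..**..
*.**..**.

*.**..**.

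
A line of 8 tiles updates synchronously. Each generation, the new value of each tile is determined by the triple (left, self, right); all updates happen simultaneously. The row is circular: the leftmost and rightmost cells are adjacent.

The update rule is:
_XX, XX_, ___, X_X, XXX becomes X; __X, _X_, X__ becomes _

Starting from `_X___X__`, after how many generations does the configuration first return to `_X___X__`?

2

generation 1: ___X___X
generation 2: _X___X__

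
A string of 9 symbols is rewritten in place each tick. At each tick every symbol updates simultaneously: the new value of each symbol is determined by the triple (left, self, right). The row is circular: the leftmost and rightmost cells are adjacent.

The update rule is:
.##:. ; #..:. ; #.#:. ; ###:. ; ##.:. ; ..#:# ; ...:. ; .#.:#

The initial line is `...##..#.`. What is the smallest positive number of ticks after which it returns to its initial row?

..#...##.
.##..#...
#...##...
#..#....#
..##...#.
.#....##.
##...#...
....##..#
...#...##
..##..#..
.#...##..
##..#....
...##...#
..#....##
.##...#..
#....##..
#...#...#
...##..#.

18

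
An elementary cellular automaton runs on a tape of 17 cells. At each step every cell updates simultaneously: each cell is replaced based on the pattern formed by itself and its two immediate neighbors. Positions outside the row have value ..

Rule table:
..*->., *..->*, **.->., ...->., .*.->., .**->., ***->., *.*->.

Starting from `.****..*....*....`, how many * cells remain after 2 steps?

.....*..*....*...
......*..*....*..
count of *: 3

3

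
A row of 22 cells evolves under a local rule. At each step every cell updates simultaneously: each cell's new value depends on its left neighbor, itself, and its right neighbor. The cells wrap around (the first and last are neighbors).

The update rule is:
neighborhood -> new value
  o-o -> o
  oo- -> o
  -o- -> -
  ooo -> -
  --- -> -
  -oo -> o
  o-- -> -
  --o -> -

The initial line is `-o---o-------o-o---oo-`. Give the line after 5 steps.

--------------o----oo-
-------------------oo-
-------------------oo-  (fixed point — unchanged through step 5)

-------------------oo-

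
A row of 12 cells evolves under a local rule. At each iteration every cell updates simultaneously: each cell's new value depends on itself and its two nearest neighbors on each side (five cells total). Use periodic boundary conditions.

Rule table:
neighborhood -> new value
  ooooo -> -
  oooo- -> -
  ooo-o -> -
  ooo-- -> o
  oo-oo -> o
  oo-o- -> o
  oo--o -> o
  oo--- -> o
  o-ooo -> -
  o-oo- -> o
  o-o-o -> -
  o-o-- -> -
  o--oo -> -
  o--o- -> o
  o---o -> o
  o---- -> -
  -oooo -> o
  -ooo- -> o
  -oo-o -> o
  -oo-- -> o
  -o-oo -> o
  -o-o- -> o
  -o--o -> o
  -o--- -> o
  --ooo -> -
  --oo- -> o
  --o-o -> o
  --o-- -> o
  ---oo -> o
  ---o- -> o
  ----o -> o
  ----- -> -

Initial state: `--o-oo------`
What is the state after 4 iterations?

ooooooo-----
-o----oo--oo
o-o-ooooo-oo
-o-o-o---o-o

-o-o-o---o-o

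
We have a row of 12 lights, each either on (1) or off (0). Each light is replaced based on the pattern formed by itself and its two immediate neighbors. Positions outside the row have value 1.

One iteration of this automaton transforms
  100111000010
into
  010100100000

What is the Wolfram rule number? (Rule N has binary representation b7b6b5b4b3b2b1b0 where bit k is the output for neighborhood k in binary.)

position 4: 111 → 0  (bit 7 = 0)
position 0: 110 → 0  (bit 6 = 0)
position 11: 101 → 0  (bit 5 = 0)
position 1: 100 → 1  (bit 4 = 1)
position 3: 011 → 1  (bit 3 = 1)
position 10: 010 → 0  (bit 2 = 0)
position 2: 001 → 0  (bit 1 = 0)
position 7: 000 → 0  (bit 0 = 0)
bits b7..b0 = 00011000 = 24

24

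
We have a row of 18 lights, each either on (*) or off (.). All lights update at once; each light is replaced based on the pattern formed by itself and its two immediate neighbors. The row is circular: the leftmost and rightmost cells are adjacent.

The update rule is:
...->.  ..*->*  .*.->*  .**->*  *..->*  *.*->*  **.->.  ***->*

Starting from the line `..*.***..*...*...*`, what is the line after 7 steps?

******.****.***.**
*****.****.***.***
****.****.***.****
***.****.***.*****
**.****.***.******
*.****.***.*******
.****.***.********

.****.***.********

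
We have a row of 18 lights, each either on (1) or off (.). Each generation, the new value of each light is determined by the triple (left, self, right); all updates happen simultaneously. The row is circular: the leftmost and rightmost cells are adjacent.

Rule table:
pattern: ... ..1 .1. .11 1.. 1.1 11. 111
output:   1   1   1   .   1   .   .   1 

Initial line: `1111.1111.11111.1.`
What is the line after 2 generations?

.11...11...111..1.
1..111..111.1.1111

1..111..111.1.1111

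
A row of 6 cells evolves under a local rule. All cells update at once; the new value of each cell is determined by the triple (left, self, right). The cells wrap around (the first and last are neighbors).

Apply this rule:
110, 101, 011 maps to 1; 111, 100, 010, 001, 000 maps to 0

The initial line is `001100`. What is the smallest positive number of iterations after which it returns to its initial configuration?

1

iteration 1: 001100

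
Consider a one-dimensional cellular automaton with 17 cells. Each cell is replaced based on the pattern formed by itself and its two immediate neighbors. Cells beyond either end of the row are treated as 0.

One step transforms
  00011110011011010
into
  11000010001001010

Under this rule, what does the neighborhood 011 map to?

0

At position 3 the neighborhood is 011; the next row has 0 there.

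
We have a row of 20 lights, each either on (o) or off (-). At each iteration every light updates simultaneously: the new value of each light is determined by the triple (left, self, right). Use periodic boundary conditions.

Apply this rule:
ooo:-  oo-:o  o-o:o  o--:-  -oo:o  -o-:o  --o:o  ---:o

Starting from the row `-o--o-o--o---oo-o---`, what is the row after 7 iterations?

oo-oooo-oo-oooooo-oo
-ooo--oooooo----ooo-
oo-o-oo----o-oooo-o-
ooooooo-oooooo--oooo
------ooo----o-oo---
ooooooo-o-ooooooo-oo
------ooooo-----ooo-

------ooooo-----ooo-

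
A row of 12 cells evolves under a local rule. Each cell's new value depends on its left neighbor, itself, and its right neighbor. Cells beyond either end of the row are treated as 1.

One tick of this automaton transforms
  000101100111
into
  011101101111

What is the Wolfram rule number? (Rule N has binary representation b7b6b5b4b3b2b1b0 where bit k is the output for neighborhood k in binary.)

207

position 10: 111 → 1  (bit 7 = 1)
position 6: 110 → 1  (bit 6 = 1)
position 4: 101 → 0  (bit 5 = 0)
position 0: 100 → 0  (bit 4 = 0)
position 5: 011 → 1  (bit 3 = 1)
position 3: 010 → 1  (bit 2 = 1)
position 2: 001 → 1  (bit 1 = 1)
position 1: 000 → 1  (bit 0 = 1)
bits b7..b0 = 11001111 = 207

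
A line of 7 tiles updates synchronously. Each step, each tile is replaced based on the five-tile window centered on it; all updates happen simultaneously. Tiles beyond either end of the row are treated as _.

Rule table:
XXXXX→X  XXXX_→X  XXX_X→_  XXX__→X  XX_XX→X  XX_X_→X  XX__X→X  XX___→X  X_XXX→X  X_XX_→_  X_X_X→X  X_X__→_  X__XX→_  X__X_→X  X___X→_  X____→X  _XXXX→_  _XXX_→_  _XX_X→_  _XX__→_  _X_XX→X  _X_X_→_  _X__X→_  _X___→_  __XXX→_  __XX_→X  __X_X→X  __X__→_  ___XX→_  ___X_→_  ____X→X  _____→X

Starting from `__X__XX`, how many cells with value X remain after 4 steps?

5

X____X_
__XX___
X_X_XXX
X_XXX_X
count of X: 5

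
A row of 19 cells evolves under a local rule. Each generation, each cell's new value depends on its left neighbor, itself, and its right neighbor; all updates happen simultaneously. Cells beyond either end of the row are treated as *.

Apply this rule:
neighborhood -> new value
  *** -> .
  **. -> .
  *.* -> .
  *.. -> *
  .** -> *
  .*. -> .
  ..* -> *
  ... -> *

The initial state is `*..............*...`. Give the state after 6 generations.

****.............**

generation 1: .**************.***
generation 2: .*..............*..
generation 3: ..**************.**
generation 4: ***..............*.
generation 5: ...**************..
generation 6: ****.............**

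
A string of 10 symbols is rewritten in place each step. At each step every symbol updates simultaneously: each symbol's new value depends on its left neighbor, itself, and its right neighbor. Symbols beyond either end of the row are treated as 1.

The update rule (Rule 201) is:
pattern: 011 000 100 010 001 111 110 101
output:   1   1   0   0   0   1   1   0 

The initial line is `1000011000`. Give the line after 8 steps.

step 1: 1011011010
step 2: 1011011000
step 3: 1011011010  (repeats step 1; period 2)
step 8: 1011011000

1011011000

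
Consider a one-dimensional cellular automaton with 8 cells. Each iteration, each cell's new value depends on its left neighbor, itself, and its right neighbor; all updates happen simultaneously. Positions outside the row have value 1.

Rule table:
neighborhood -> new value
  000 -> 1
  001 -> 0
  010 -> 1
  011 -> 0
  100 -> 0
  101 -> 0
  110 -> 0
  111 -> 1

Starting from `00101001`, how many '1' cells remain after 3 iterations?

3

00101000
00101010
00101010
count of 1: 3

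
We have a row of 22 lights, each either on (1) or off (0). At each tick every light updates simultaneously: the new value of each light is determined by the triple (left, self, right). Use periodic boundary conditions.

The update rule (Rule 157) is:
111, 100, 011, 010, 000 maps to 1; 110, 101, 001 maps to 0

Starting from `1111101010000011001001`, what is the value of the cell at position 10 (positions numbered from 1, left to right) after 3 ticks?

1

tick 1: 1111001011111010101101
tick 2: 1110101011110010101001
tick 3: 1100101011101010101101
position 10 holds 1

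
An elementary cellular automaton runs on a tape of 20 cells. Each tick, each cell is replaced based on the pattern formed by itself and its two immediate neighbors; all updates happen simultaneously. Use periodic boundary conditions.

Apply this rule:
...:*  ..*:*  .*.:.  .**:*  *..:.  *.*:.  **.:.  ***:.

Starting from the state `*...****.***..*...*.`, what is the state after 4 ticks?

tick 1: ..***....*...*..**..
tick 2: ***...***..**..**..*
tick 3: ....***...**..**..**
tick 4: .****...***..**..**.

.****...***..**..**.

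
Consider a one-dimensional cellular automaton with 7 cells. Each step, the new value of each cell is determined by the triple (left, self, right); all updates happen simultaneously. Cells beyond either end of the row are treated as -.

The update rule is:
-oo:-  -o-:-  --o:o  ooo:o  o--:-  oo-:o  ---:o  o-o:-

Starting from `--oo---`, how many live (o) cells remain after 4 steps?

3

oo-o-oo
-o----o
o--ooo-
--o-oo-
count of o: 3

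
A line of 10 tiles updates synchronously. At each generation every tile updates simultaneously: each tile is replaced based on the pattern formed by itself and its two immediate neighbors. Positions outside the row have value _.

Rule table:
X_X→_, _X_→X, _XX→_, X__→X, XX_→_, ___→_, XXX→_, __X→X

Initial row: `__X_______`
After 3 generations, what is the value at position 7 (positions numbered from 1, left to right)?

_XXX______
X___X_____
XX_XXX____
position 7 holds _

_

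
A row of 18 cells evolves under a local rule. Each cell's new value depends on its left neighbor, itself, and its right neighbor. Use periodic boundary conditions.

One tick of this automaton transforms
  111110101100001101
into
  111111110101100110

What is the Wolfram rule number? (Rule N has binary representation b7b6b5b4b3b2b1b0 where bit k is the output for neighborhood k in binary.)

position 0: 111 → 1  (bit 7 = 1)
position 4: 110 → 1  (bit 6 = 1)
position 5: 101 → 1  (bit 5 = 1)
position 10: 100 → 0  (bit 4 = 0)
position 8: 011 → 0  (bit 3 = 0)
position 6: 010 → 1  (bit 2 = 1)
position 13: 001 → 0  (bit 1 = 0)
position 11: 000 → 1  (bit 0 = 1)
bits b7..b0 = 11100101 = 229

229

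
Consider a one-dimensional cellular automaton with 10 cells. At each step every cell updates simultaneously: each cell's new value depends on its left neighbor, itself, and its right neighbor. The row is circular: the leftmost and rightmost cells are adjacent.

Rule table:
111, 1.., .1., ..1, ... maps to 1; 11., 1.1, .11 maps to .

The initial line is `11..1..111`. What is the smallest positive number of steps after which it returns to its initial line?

4

step 1: 1.11111.11
step 2: ...111...1
step 3: 111.1.1111
step 4: 11..1..111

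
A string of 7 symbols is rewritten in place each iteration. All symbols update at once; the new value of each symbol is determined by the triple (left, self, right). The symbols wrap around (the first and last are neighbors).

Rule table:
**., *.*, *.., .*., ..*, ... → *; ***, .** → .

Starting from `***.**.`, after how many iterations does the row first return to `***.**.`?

..**.**
**.**.*
.**.**.
*.**.**
**.**..
.**.***
*.**..*
**.***.
.**..**
*.***.*
**..**.
.***.**
*..**.*
***.**.

14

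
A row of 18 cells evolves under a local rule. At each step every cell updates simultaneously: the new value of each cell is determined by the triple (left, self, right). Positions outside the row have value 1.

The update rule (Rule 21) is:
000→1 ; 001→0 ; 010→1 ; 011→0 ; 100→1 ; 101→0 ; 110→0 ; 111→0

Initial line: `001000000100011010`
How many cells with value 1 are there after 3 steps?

101111110111000010
000000000000111010
111111111110000010
count of 1: 12

12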